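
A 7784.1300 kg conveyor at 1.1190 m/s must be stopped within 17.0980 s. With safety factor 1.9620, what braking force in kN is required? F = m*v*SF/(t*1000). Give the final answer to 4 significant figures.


F = 7784.1300 * 1.1190 / 17.0980 * 1.9620 / 1000
F = 0.9995 kN


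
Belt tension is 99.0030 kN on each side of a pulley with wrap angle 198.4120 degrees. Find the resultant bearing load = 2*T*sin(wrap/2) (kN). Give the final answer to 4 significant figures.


F = 2 * 99.0030 * sin(198.4120/2 deg)
F = 195.5 kN


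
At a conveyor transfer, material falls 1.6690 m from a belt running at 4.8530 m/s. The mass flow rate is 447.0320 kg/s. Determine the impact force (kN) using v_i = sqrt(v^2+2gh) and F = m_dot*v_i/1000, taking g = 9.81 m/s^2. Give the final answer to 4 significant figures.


v_i = sqrt(4.8530^2 + 2*9.81*1.6690) = 7.50316 m/s
F = 447.0320 * 7.50316 / 1000
F = 3.354 kN


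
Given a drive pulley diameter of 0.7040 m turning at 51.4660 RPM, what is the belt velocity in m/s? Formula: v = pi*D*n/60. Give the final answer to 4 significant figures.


v = pi * 0.7040 * 51.4660 / 60
v = 1.897 m/s


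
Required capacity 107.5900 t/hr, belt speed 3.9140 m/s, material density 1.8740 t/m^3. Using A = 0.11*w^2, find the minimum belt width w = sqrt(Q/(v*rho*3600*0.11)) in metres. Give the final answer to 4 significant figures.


A_req = 107.5900 / (3.9140 * 1.8740 * 3600) = 0.00407454 m^2
w = sqrt(0.00407454 / 0.11)
w = 0.1925 m


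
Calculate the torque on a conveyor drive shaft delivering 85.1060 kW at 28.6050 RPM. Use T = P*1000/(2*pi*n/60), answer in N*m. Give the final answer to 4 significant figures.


omega = 2*pi*28.6050/60 = 2.99551 rad/s
T = 85.1060*1000 / 2.99551
T = 28410 N*m


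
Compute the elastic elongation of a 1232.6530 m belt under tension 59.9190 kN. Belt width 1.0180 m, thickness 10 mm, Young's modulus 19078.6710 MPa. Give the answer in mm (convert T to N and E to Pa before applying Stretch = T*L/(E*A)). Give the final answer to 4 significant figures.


A = 1.0180 * 0.01 = 0.01018 m^2
Stretch = 59.9190*1000 * 1232.6530 / (19078.6710e6 * 0.01018) * 1000
Stretch = 380.3 mm


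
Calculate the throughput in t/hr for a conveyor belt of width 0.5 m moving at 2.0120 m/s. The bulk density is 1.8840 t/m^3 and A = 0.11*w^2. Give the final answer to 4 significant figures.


A = 0.11 * 0.5^2 = 0.0275 m^2
C = 0.0275 * 2.0120 * 1.8840 * 3600
C = 375.3 t/hr


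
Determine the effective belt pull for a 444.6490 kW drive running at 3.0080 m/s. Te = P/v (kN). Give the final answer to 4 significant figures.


Te = P / v = 444.6490 / 3.0080
Te = 147.8 kN


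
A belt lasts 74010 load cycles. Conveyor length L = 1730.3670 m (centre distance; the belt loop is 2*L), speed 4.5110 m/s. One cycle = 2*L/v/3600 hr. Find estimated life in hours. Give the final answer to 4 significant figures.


cycle_time = 2 * 1730.3670 / 4.5110 / 3600 = 0.213105 hr
life = 74010 * 0.213105 = 15770 hours


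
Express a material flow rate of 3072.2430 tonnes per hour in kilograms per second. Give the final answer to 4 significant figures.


m_dot = 3072.2430 * 1000 / 3600
m_dot = 853.4 kg/s


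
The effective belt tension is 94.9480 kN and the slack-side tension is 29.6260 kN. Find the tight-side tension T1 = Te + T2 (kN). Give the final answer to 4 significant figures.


T1 = Te + T2 = 94.9480 + 29.6260
T1 = 124.6 kN


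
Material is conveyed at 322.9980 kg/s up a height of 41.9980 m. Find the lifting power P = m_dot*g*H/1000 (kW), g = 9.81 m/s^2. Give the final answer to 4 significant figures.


P = 322.9980 * 9.81 * 41.9980 / 1000
P = 133.1 kW


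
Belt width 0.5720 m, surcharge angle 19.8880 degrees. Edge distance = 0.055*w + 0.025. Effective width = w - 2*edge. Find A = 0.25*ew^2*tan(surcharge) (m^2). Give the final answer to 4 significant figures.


edge = 0.055*0.5720 + 0.025 = 0.05646 m
ew = 0.5720 - 2*0.05646 = 0.45908 m
A = 0.25 * 0.45908^2 * tan(19.8880 deg)
A = 0.01906 m^2


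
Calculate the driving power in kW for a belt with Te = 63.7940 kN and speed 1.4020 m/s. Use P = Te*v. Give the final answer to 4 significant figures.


P = Te * v = 63.7940 * 1.4020
P = 89.44 kW


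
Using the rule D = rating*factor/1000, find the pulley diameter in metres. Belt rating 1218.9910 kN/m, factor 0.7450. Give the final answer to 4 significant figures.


D = 1218.9910 * 0.7450 / 1000
D = 0.9081 m


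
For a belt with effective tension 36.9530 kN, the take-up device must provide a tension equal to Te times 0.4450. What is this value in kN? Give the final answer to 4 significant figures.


T_tu = 36.9530 * 0.4450
T_tu = 16.44 kN


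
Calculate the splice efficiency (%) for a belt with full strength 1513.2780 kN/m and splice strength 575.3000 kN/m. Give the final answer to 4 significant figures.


Eff = 575.3000 / 1513.2780 * 100
Eff = 38.02 %


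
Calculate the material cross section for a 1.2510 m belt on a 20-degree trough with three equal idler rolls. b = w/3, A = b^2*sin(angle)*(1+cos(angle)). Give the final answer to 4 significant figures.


b = 1.2510/3 = 0.417 m
A = 0.417^2 * sin(20 deg) * (1 + cos(20 deg))
A = 0.1154 m^2


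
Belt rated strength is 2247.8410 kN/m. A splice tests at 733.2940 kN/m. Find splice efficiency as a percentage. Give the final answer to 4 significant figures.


Eff = 733.2940 / 2247.8410 * 100
Eff = 32.62 %


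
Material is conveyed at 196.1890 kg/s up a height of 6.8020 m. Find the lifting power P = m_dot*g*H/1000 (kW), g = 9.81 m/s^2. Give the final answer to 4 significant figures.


P = 196.1890 * 9.81 * 6.8020 / 1000
P = 13.09 kW


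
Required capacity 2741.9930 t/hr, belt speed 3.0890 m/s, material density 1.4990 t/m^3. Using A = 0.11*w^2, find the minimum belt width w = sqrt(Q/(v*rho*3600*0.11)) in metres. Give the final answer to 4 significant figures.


A_req = 2741.9930 / (3.0890 * 1.4990 * 3600) = 0.164492 m^2
w = sqrt(0.164492 / 0.11)
w = 1.223 m


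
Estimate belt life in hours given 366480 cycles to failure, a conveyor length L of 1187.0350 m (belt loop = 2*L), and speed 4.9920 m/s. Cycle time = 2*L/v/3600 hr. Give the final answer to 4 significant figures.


cycle_time = 2 * 1187.0350 / 4.9920 / 3600 = 0.132104 hr
life = 366480 * 0.132104 = 48410 hours


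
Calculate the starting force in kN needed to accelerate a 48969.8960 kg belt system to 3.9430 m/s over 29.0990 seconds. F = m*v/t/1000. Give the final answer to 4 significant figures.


F = 48969.8960 * 3.9430 / 29.0990 / 1000
F = 6.636 kN


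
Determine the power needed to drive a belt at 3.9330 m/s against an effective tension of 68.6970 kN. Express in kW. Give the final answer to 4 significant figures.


P = Te * v = 68.6970 * 3.9330
P = 270.2 kW


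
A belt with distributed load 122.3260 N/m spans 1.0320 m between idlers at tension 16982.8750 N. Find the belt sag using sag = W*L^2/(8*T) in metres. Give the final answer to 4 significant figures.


sag = 122.3260 * 1.0320^2 / (8 * 16982.8750)
sag = 0.0009589 m


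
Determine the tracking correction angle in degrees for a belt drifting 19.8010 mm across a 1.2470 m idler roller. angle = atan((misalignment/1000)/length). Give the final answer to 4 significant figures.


misalign_m = 19.8010 / 1000 = 0.019801 m
angle = atan(0.019801 / 1.2470)
angle = 0.9097 deg


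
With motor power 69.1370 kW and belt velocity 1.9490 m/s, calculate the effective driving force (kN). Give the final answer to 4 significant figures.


Te = P / v = 69.1370 / 1.9490
Te = 35.47 kN


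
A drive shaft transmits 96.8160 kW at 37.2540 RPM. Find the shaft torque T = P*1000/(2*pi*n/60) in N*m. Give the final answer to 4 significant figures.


omega = 2*pi*37.2540/60 = 3.90123 rad/s
T = 96.8160*1000 / 3.90123
T = 24820 N*m


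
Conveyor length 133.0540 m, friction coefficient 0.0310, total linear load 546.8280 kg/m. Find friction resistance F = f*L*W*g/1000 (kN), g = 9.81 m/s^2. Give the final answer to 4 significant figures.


F = 0.0310 * 133.0540 * 546.8280 * 9.81 / 1000
F = 22.13 kN


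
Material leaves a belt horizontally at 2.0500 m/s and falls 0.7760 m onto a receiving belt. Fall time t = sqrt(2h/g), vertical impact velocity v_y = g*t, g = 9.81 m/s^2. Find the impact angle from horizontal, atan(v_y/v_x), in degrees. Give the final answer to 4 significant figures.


t = sqrt(2*0.7760/9.81) = 0.397751 s
v_y = 9.81 * 0.397751 = 3.90194 m/s
angle = atan(3.90194 / 2.0500) = 62.28 deg


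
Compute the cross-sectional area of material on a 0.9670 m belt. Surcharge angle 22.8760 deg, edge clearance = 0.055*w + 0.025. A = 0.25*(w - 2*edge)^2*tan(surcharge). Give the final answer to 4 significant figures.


edge = 0.055*0.9670 + 0.025 = 0.078185 m
ew = 0.9670 - 2*0.078185 = 0.81063 m
A = 0.25 * 0.81063^2 * tan(22.8760 deg)
A = 0.06931 m^2


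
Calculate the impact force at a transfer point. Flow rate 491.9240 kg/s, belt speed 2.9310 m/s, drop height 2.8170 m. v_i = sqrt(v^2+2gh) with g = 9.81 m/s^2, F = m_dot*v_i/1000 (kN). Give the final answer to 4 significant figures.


v_i = sqrt(2.9310^2 + 2*9.81*2.8170) = 7.99126 m/s
F = 491.9240 * 7.99126 / 1000
F = 3.931 kN


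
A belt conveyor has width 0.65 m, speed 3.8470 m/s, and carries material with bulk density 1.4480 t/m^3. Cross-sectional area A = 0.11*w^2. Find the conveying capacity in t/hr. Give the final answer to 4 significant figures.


A = 0.11 * 0.65^2 = 0.046475 m^2
C = 0.046475 * 3.8470 * 1.4480 * 3600
C = 932.0 t/hr


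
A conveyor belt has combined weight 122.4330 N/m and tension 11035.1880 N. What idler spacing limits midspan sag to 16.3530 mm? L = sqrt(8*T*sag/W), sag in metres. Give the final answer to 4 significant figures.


sag = 16.3530/1000 = 0.016353 m
L = sqrt(8 * 11035.1880 * 0.016353 / 122.4330)
L = 3.434 m


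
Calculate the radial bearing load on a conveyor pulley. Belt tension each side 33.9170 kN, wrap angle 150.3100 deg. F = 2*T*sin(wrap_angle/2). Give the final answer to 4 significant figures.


F = 2 * 33.9170 * sin(150.3100/2 deg)
F = 65.57 kN


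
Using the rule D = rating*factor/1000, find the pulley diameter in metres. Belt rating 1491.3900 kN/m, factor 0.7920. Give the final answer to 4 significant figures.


D = 1491.3900 * 0.7920 / 1000
D = 1.181 m


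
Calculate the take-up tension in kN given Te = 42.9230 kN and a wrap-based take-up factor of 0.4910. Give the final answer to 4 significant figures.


T_tu = 42.9230 * 0.4910
T_tu = 21.08 kN


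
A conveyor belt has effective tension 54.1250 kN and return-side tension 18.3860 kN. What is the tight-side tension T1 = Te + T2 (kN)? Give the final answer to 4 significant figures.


T1 = Te + T2 = 54.1250 + 18.3860
T1 = 72.51 kN


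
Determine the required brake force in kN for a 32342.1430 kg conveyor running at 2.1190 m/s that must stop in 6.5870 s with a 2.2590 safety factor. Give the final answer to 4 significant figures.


F = 32342.1430 * 2.1190 / 6.5870 * 2.2590 / 1000
F = 23.50 kN


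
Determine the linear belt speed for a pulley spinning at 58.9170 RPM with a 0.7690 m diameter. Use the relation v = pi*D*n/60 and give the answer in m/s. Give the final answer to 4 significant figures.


v = pi * 0.7690 * 58.9170 / 60
v = 2.372 m/s


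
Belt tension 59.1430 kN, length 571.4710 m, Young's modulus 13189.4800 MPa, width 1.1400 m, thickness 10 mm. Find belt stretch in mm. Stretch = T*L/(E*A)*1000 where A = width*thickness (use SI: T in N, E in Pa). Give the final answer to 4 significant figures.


A = 1.1400 * 0.01 = 0.01140 m^2
Stretch = 59.1430*1000 * 571.4710 / (13189.4800e6 * 0.01140) * 1000
Stretch = 224.8 mm


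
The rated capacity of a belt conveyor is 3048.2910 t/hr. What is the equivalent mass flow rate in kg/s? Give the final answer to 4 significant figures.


m_dot = 3048.2910 * 1000 / 3600
m_dot = 846.7 kg/s


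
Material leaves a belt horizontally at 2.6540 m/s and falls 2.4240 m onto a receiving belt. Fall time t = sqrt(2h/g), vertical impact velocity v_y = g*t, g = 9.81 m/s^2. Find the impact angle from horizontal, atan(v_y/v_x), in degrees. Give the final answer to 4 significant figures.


t = sqrt(2*2.4240/9.81) = 0.702986 s
v_y = 9.81 * 0.702986 = 6.89629 m/s
angle = atan(6.89629 / 2.6540) = 68.95 deg


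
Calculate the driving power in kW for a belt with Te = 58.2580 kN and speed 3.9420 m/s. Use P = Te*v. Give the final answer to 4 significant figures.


P = Te * v = 58.2580 * 3.9420
P = 229.7 kW


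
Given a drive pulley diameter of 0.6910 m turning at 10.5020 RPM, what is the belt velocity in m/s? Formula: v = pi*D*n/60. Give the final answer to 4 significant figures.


v = pi * 0.6910 * 10.5020 / 60
v = 0.3800 m/s


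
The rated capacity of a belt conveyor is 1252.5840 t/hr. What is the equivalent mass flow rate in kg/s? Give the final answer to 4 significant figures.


m_dot = 1252.5840 * 1000 / 3600
m_dot = 347.9 kg/s


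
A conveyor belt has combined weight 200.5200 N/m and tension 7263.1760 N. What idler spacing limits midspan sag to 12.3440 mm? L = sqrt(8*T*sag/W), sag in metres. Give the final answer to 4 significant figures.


sag = 12.3440/1000 = 0.012344 m
L = sqrt(8 * 7263.1760 * 0.012344 / 200.5200)
L = 1.891 m


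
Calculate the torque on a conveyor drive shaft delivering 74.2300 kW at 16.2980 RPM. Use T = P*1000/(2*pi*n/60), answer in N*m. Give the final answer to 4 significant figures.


omega = 2*pi*16.2980/60 = 1.70672 rad/s
T = 74.2300*1000 / 1.70672
T = 43490 N*m


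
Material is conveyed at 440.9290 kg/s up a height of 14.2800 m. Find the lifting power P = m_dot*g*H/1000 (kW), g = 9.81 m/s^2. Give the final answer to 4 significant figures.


P = 440.9290 * 9.81 * 14.2800 / 1000
P = 61.77 kW


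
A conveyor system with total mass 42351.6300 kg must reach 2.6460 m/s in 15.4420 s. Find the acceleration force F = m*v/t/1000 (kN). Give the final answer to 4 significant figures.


F = 42351.6300 * 2.6460 / 15.4420 / 1000
F = 7.257 kN


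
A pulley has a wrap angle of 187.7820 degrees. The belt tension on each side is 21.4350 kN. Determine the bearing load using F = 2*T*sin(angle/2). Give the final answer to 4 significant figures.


F = 2 * 21.4350 * sin(187.7820/2 deg)
F = 42.77 kN


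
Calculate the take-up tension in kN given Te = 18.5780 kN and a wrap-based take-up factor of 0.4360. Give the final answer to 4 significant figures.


T_tu = 18.5780 * 0.4360
T_tu = 8.100 kN


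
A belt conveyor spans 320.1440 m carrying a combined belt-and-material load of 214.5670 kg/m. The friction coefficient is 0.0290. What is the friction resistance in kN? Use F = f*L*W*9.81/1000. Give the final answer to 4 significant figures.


F = 0.0290 * 320.1440 * 214.5670 * 9.81 / 1000
F = 19.54 kN


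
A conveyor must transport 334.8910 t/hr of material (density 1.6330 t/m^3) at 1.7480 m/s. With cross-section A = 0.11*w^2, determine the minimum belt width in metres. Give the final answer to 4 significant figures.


A_req = 334.8910 / (1.7480 * 1.6330 * 3600) = 0.0325892 m^2
w = sqrt(0.0325892 / 0.11)
w = 0.5443 m


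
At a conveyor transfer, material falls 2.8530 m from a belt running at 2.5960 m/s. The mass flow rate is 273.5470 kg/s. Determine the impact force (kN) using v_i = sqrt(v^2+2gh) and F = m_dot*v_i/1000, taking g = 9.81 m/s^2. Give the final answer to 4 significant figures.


v_i = sqrt(2.5960^2 + 2*9.81*2.8530) = 7.91929 m/s
F = 273.5470 * 7.91929 / 1000
F = 2.166 kN


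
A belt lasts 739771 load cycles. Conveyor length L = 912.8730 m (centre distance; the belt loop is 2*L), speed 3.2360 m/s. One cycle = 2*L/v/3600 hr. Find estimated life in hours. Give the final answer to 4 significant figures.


cycle_time = 2 * 912.8730 / 3.2360 / 3600 = 0.156722 hr
life = 739771 * 0.156722 = 115900 hours


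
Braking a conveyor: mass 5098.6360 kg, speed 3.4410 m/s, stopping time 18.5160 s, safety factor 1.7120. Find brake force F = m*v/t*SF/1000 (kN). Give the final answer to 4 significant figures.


F = 5098.6360 * 3.4410 / 18.5160 * 1.7120 / 1000
F = 1.622 kN


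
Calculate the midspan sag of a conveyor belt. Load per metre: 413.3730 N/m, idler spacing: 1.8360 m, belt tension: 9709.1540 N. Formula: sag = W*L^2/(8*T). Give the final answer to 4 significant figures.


sag = 413.3730 * 1.8360^2 / (8 * 9709.1540)
sag = 0.01794 m


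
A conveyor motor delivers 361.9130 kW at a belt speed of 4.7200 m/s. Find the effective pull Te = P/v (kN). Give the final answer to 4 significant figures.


Te = P / v = 361.9130 / 4.7200
Te = 76.68 kN


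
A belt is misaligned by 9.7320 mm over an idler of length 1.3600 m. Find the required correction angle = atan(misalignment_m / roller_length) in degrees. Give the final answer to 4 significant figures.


misalign_m = 9.7320 / 1000 = 0.009732 m
angle = atan(0.009732 / 1.3600)
angle = 0.4100 deg


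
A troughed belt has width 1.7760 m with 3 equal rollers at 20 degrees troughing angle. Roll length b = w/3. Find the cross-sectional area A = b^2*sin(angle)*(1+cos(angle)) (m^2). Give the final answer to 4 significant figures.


b = 1.7760/3 = 0.592 m
A = 0.592^2 * sin(20 deg) * (1 + cos(20 deg))
A = 0.2325 m^2


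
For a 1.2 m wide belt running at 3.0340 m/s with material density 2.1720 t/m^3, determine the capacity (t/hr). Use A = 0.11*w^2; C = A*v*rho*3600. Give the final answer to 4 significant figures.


A = 0.11 * 1.2^2 = 0.1584 m^2
C = 0.1584 * 3.0340 * 2.1720 * 3600
C = 3758 t/hr


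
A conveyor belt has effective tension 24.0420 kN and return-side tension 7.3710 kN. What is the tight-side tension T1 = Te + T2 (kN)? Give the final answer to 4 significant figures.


T1 = Te + T2 = 24.0420 + 7.3710
T1 = 31.41 kN


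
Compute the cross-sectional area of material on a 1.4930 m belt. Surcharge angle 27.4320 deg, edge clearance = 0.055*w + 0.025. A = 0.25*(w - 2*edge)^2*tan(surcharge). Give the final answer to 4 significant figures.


edge = 0.055*1.4930 + 0.025 = 0.107115 m
ew = 1.4930 - 2*0.107115 = 1.27877 m
A = 0.25 * 1.27877^2 * tan(27.4320 deg)
A = 0.2122 m^2


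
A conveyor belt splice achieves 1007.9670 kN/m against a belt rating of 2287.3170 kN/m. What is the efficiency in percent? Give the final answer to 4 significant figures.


Eff = 1007.9670 / 2287.3170 * 100
Eff = 44.07 %


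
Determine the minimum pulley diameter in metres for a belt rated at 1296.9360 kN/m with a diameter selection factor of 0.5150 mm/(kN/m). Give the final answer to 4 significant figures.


D = 1296.9360 * 0.5150 / 1000
D = 0.6679 m


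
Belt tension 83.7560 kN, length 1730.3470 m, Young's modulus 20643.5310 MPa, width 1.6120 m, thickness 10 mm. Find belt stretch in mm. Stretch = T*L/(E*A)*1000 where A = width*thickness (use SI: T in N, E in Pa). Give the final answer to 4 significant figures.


A = 1.6120 * 0.01 = 0.01612 m^2
Stretch = 83.7560*1000 * 1730.3470 / (20643.5310e6 * 0.01612) * 1000
Stretch = 435.5 mm


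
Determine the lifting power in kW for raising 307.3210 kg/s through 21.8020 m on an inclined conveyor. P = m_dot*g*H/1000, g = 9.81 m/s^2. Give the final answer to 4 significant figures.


P = 307.3210 * 9.81 * 21.8020 / 1000
P = 65.73 kW


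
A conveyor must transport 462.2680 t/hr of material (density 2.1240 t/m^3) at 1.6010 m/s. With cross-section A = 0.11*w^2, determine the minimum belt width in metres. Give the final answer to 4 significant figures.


A_req = 462.2680 / (1.6010 * 2.1240 * 3600) = 0.0377612 m^2
w = sqrt(0.0377612 / 0.11)
w = 0.5859 m


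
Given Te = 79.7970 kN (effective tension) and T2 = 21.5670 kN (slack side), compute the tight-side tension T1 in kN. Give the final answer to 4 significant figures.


T1 = Te + T2 = 79.7970 + 21.5670
T1 = 101.4 kN


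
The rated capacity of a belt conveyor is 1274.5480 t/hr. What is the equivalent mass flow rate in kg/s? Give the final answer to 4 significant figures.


m_dot = 1274.5480 * 1000 / 3600
m_dot = 354.0 kg/s


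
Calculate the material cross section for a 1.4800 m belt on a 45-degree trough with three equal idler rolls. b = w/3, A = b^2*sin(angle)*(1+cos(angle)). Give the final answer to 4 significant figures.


b = 1.4800/3 = 0.493333 m
A = 0.493333^2 * sin(45 deg) * (1 + cos(45 deg))
A = 0.2938 m^2


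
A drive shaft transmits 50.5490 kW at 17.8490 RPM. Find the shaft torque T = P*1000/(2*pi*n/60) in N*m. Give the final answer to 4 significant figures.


omega = 2*pi*17.8490/60 = 1.86914 rad/s
T = 50.5490*1000 / 1.86914
T = 27040 N*m


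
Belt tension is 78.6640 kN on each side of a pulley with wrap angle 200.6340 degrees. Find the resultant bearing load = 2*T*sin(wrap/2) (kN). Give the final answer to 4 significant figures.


F = 2 * 78.6640 * sin(200.6340/2 deg)
F = 154.8 kN


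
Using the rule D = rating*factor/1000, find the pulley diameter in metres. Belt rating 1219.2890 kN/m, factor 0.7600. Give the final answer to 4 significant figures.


D = 1219.2890 * 0.7600 / 1000
D = 0.9267 m


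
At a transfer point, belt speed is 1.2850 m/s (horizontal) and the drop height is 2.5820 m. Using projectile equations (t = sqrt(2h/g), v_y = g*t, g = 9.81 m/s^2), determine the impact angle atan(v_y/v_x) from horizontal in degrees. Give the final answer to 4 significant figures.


t = sqrt(2*2.5820/9.81) = 0.725535 s
v_y = 9.81 * 0.725535 = 7.1175 m/s
angle = atan(7.1175 / 1.2850) = 79.77 deg


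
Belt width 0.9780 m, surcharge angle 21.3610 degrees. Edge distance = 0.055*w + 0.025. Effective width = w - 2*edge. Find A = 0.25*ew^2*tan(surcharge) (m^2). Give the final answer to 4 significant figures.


edge = 0.055*0.9780 + 0.025 = 0.07879 m
ew = 0.9780 - 2*0.07879 = 0.82042 m
A = 0.25 * 0.82042^2 * tan(21.3610 deg)
A = 0.06581 m^2


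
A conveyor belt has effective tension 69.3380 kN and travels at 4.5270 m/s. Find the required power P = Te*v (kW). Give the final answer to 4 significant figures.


P = Te * v = 69.3380 * 4.5270
P = 313.9 kW


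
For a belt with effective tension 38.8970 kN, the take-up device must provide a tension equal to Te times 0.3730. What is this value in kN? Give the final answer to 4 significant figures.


T_tu = 38.8970 * 0.3730
T_tu = 14.51 kN


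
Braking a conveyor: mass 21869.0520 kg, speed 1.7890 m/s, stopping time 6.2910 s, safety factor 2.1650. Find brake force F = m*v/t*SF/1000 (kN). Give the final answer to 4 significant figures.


F = 21869.0520 * 1.7890 / 6.2910 * 2.1650 / 1000
F = 13.46 kN


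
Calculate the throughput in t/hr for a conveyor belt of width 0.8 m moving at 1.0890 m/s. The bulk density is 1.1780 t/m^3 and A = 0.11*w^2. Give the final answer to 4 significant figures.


A = 0.11 * 0.8^2 = 0.0704 m^2
C = 0.0704 * 1.0890 * 1.1780 * 3600
C = 325.1 t/hr


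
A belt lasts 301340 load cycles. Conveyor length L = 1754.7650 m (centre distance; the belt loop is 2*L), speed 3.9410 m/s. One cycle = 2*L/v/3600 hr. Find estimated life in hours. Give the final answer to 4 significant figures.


cycle_time = 2 * 1754.7650 / 3.9410 / 3600 = 0.247366 hr
life = 301340 * 0.247366 = 74540 hours


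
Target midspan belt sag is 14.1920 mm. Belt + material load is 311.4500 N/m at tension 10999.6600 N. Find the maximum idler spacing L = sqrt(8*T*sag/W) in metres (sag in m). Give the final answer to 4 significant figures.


sag = 14.1920/1000 = 0.014192 m
L = sqrt(8 * 10999.6600 * 0.014192 / 311.4500)
L = 2.002 m


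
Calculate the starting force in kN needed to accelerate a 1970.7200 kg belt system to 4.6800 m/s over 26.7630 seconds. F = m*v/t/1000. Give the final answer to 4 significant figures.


F = 1970.7200 * 4.6800 / 26.7630 / 1000
F = 0.3446 kN


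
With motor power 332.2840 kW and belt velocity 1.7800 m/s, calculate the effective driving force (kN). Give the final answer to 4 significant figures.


Te = P / v = 332.2840 / 1.7800
Te = 186.7 kN


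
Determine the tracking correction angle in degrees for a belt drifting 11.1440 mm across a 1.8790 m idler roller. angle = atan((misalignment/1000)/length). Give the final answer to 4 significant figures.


misalign_m = 11.1440 / 1000 = 0.011144 m
angle = atan(0.011144 / 1.8790)
angle = 0.3398 deg


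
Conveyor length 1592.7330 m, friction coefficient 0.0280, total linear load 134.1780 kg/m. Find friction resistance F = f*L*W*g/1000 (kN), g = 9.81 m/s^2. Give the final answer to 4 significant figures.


F = 0.0280 * 1592.7330 * 134.1780 * 9.81 / 1000
F = 58.70 kN


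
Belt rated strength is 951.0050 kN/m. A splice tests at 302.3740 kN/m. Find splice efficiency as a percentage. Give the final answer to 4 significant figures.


Eff = 302.3740 / 951.0050 * 100
Eff = 31.80 %


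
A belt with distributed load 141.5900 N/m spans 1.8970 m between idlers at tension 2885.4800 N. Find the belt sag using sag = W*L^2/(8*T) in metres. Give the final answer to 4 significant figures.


sag = 141.5900 * 1.8970^2 / (8 * 2885.4800)
sag = 0.02207 m


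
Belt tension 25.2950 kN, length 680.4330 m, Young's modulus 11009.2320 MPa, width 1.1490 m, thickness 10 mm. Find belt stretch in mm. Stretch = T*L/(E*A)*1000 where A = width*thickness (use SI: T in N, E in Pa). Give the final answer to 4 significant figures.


A = 1.1490 * 0.01 = 0.01149 m^2
Stretch = 25.2950*1000 * 680.4330 / (11009.2320e6 * 0.01149) * 1000
Stretch = 136.1 mm


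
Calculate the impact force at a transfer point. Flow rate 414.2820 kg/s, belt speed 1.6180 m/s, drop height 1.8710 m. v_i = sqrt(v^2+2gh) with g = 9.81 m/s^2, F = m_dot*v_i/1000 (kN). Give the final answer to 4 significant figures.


v_i = sqrt(1.6180^2 + 2*9.81*1.8710) = 6.27112 m/s
F = 414.2820 * 6.27112 / 1000
F = 2.598 kN


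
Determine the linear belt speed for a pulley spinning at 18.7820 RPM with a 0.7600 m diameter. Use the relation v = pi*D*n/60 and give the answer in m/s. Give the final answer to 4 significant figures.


v = pi * 0.7600 * 18.7820 / 60
v = 0.7474 m/s


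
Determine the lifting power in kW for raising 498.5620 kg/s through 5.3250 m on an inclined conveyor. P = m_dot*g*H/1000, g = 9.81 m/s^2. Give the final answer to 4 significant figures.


P = 498.5620 * 9.81 * 5.3250 / 1000
P = 26.04 kW


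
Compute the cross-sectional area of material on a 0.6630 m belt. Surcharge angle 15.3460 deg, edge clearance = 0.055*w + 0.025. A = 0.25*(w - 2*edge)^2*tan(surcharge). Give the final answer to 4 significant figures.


edge = 0.055*0.6630 + 0.025 = 0.061465 m
ew = 0.6630 - 2*0.061465 = 0.54007 m
A = 0.25 * 0.54007^2 * tan(15.3460 deg)
A = 0.02001 m^2


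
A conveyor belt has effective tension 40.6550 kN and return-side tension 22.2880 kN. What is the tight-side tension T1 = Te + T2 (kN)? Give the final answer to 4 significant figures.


T1 = Te + T2 = 40.6550 + 22.2880
T1 = 62.94 kN


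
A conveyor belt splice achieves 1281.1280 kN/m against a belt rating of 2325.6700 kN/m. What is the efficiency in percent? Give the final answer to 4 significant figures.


Eff = 1281.1280 / 2325.6700 * 100
Eff = 55.09 %


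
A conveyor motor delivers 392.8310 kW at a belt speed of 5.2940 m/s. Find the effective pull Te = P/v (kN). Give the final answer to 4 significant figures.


Te = P / v = 392.8310 / 5.2940
Te = 74.20 kN


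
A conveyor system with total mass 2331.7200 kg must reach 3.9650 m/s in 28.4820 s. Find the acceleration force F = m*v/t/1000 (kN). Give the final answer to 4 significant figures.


F = 2331.7200 * 3.9650 / 28.4820 / 1000
F = 0.3246 kN


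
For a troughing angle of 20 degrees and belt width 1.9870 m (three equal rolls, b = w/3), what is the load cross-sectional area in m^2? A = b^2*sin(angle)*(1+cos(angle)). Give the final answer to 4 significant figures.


b = 1.9870/3 = 0.662333 m
A = 0.662333^2 * sin(20 deg) * (1 + cos(20 deg))
A = 0.2910 m^2


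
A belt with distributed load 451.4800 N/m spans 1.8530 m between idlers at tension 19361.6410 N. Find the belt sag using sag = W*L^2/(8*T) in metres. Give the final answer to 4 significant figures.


sag = 451.4800 * 1.8530^2 / (8 * 19361.6410)
sag = 0.01001 m


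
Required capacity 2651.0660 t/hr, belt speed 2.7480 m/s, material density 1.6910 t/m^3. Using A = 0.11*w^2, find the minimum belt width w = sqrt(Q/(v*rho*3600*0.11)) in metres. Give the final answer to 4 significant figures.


A_req = 2651.0660 / (2.7480 * 1.6910 * 3600) = 0.158474 m^2
w = sqrt(0.158474 / 0.11)
w = 1.200 m


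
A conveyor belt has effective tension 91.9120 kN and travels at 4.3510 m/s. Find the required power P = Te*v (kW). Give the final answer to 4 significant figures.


P = Te * v = 91.9120 * 4.3510
P = 399.9 kW


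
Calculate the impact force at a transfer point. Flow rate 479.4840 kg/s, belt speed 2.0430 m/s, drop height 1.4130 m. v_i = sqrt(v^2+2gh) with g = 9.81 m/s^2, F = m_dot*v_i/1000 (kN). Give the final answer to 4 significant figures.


v_i = sqrt(2.0430^2 + 2*9.81*1.4130) = 5.64773 m/s
F = 479.4840 * 5.64773 / 1000
F = 2.708 kN


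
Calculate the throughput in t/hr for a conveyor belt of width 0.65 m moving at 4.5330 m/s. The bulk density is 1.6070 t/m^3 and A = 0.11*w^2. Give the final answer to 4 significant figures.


A = 0.11 * 0.65^2 = 0.046475 m^2
C = 0.046475 * 4.5330 * 1.6070 * 3600
C = 1219 t/hr


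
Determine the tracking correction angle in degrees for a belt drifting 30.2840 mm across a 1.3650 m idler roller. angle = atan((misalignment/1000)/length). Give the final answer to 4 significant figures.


misalign_m = 30.2840 / 1000 = 0.030284 m
angle = atan(0.030284 / 1.3650)
angle = 1.271 deg


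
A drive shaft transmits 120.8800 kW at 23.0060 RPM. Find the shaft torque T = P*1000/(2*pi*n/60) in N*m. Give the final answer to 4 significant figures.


omega = 2*pi*23.0060/60 = 2.40918 rad/s
T = 120.8800*1000 / 2.40918
T = 50170 N*m


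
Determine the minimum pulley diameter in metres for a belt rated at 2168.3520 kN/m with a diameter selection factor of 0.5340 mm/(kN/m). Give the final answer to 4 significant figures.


D = 2168.3520 * 0.5340 / 1000
D = 1.158 m


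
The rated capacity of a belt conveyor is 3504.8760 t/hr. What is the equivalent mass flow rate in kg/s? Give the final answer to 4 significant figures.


m_dot = 3504.8760 * 1000 / 3600
m_dot = 973.6 kg/s


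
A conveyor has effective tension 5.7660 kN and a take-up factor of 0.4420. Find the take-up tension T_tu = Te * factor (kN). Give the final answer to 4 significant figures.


T_tu = 5.7660 * 0.4420
T_tu = 2.549 kN


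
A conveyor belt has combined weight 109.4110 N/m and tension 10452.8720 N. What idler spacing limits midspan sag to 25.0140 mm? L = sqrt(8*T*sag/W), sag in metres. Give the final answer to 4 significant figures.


sag = 25.0140/1000 = 0.025014 m
L = sqrt(8 * 10452.8720 * 0.025014 / 109.4110)
L = 4.372 m


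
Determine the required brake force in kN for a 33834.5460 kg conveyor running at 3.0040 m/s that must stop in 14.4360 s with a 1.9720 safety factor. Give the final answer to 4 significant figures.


F = 33834.5460 * 3.0040 / 14.4360 * 1.9720 / 1000
F = 13.88 kN


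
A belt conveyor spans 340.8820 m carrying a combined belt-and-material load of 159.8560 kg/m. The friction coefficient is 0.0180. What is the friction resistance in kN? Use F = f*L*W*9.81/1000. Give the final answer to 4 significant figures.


F = 0.0180 * 340.8820 * 159.8560 * 9.81 / 1000
F = 9.622 kN


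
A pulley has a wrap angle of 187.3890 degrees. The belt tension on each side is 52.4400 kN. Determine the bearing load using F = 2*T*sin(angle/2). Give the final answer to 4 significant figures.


F = 2 * 52.4400 * sin(187.3890/2 deg)
F = 104.7 kN


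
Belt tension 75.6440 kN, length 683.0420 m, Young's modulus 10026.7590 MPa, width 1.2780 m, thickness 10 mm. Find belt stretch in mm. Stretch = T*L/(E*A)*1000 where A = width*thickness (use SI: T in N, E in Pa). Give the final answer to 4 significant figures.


A = 1.2780 * 0.01 = 0.01278 m^2
Stretch = 75.6440*1000 * 683.0420 / (10026.7590e6 * 0.01278) * 1000
Stretch = 403.2 mm


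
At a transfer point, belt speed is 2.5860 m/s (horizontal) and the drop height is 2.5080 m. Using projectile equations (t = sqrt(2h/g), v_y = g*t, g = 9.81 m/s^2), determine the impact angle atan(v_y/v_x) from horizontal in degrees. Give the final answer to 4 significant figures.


t = sqrt(2*2.5080/9.81) = 0.715063 s
v_y = 9.81 * 0.715063 = 7.01477 m/s
angle = atan(7.01477 / 2.5860) = 69.76 deg


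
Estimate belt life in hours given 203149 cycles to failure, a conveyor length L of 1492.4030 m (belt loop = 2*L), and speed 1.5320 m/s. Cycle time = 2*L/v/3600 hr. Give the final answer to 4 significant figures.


cycle_time = 2 * 1492.4030 / 1.5320 / 3600 = 0.541196 hr
life = 203149 * 0.541196 = 109900 hours


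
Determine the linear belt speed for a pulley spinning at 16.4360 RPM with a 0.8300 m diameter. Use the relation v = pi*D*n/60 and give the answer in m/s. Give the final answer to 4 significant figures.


v = pi * 0.8300 * 16.4360 / 60
v = 0.7143 m/s


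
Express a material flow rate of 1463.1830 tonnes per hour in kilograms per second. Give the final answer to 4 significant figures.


m_dot = 1463.1830 * 1000 / 3600
m_dot = 406.4 kg/s


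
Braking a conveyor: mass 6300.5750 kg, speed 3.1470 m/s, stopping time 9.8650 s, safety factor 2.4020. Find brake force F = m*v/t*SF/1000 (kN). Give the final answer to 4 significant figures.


F = 6300.5750 * 3.1470 / 9.8650 * 2.4020 / 1000
F = 4.828 kN


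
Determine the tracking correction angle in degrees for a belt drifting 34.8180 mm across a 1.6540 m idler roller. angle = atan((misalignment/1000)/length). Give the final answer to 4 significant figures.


misalign_m = 34.8180 / 1000 = 0.034818 m
angle = atan(0.034818 / 1.6540)
angle = 1.206 deg


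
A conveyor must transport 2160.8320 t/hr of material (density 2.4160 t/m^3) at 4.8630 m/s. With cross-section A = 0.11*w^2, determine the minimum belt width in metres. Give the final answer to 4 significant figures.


A_req = 2160.8320 / (4.8630 * 2.4160 * 3600) = 0.0510878 m^2
w = sqrt(0.0510878 / 0.11)
w = 0.6815 m


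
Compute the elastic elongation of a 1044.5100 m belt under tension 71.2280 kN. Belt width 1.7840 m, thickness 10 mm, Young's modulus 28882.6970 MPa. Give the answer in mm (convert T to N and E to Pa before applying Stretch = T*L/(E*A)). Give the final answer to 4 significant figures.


A = 1.7840 * 0.01 = 0.01784 m^2
Stretch = 71.2280*1000 * 1044.5100 / (28882.6970e6 * 0.01784) * 1000
Stretch = 144.4 mm


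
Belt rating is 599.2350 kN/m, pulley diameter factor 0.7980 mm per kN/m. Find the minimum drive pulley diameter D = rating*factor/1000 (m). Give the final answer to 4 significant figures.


D = 599.2350 * 0.7980 / 1000
D = 0.4782 m


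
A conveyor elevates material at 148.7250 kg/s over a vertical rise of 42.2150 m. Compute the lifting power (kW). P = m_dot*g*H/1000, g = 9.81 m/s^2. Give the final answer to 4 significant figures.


P = 148.7250 * 9.81 * 42.2150 / 1000
P = 61.59 kW


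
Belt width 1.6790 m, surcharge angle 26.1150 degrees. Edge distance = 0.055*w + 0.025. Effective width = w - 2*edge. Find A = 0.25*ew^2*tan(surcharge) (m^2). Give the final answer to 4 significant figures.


edge = 0.055*1.6790 + 0.025 = 0.117345 m
ew = 1.6790 - 2*0.117345 = 1.44431 m
A = 0.25 * 1.44431^2 * tan(26.1150 deg)
A = 0.2557 m^2


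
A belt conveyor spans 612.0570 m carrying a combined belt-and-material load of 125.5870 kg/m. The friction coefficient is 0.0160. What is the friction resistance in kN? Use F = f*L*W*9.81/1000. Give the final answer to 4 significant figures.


F = 0.0160 * 612.0570 * 125.5870 * 9.81 / 1000
F = 12.06 kN


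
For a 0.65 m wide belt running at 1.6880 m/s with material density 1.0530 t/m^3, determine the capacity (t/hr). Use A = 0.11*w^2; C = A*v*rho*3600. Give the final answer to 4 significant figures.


A = 0.11 * 0.65^2 = 0.046475 m^2
C = 0.046475 * 1.6880 * 1.0530 * 3600
C = 297.4 t/hr


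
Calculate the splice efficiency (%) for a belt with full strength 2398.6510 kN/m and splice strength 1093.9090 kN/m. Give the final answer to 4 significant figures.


Eff = 1093.9090 / 2398.6510 * 100
Eff = 45.61 %


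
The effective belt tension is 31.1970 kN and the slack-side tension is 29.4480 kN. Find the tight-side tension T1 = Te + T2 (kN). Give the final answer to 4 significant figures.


T1 = Te + T2 = 31.1970 + 29.4480
T1 = 60.64 kN


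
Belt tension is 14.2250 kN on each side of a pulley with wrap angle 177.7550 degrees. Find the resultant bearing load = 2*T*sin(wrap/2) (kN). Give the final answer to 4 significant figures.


F = 2 * 14.2250 * sin(177.7550/2 deg)
F = 28.44 kN


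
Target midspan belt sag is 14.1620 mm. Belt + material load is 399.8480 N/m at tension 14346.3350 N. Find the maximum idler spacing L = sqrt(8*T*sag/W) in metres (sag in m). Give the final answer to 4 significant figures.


sag = 14.1620/1000 = 0.014162 m
L = sqrt(8 * 14346.3350 * 0.014162 / 399.8480)
L = 2.016 m


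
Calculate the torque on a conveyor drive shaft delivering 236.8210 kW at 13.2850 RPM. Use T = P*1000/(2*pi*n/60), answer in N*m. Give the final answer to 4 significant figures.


omega = 2*pi*13.2850/60 = 1.3912 rad/s
T = 236.8210*1000 / 1.3912
T = 170200 N*m


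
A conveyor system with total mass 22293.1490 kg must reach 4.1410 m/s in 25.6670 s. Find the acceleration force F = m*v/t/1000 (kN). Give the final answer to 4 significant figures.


F = 22293.1490 * 4.1410 / 25.6670 / 1000
F = 3.597 kN


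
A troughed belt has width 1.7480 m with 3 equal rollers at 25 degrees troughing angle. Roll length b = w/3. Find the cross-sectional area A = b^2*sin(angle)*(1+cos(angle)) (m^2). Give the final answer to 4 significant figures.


b = 1.7480/3 = 0.582667 m
A = 0.582667^2 * sin(25 deg) * (1 + cos(25 deg))
A = 0.2735 m^2


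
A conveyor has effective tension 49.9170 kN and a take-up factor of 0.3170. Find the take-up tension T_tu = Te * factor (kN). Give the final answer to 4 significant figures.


T_tu = 49.9170 * 0.3170
T_tu = 15.82 kN


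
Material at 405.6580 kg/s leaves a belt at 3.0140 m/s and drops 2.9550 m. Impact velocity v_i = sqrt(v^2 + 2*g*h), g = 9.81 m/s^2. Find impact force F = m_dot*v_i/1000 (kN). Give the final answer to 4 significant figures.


v_i = sqrt(3.0140^2 + 2*9.81*2.9550) = 8.1891 m/s
F = 405.6580 * 8.1891 / 1000
F = 3.322 kN


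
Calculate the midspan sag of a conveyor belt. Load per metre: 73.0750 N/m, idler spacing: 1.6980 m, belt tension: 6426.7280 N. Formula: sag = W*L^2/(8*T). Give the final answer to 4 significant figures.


sag = 73.0750 * 1.6980^2 / (8 * 6426.7280)
sag = 0.004098 m


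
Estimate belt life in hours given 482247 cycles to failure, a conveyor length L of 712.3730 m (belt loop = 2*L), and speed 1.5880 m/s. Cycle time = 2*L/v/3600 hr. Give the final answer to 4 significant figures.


cycle_time = 2 * 712.3730 / 1.5880 / 3600 = 0.249221 hr
life = 482247 * 0.249221 = 120200 hours


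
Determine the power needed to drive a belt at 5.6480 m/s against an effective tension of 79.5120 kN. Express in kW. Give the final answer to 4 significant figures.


P = Te * v = 79.5120 * 5.6480
P = 449.1 kW


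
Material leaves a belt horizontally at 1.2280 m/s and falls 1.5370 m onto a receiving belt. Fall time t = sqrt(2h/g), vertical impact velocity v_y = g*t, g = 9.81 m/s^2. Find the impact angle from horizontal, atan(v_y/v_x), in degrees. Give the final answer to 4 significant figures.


t = sqrt(2*1.5370/9.81) = 0.55978 s
v_y = 9.81 * 0.55978 = 5.49144 m/s
angle = atan(5.49144 / 1.2280) = 77.39 deg


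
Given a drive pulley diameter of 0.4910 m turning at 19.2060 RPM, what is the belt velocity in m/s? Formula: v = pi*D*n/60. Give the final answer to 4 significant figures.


v = pi * 0.4910 * 19.2060 / 60
v = 0.4938 m/s
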